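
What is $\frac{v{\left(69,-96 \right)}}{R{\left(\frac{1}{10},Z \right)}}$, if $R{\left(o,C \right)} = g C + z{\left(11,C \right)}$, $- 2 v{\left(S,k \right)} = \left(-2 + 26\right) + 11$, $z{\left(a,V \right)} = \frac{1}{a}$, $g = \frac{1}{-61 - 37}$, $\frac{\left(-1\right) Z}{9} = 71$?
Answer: $- \frac{18865}{7127} \approx -2.647$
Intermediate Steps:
$Z = -639$ ($Z = \left(-9\right) 71 = -639$)
$g = - \frac{1}{98}$ ($g = \frac{1}{-98} = - \frac{1}{98} \approx -0.010204$)
$v{\left(S,k \right)} = - \frac{35}{2}$ ($v{\left(S,k \right)} = - \frac{\left(-2 + 26\right) + 11}{2} = - \frac{24 + 11}{2} = \left(- \frac{1}{2}\right) 35 = - \frac{35}{2}$)
$R{\left(o,C \right)} = \frac{1}{11} - \frac{C}{98}$ ($R{\left(o,C \right)} = - \frac{C}{98} + \frac{1}{11} = \frac{1}{11} - \frac{C}{98}$)
$\frac{v{\left(69,-96 \right)}}{R{\left(\frac{1}{10},Z \right)}} = - \frac{35}{2 \left(\frac{1}{11} - - \frac{639}{98}\right)} = - \frac{35}{2 \left(\frac{1}{11} + \frac{639}{98}\right)} = - \frac{35}{2 \cdot \frac{7127}{1078}} = \left(- \frac{35}{2}\right) \frac{1078}{7127} = - \frac{18865}{7127}$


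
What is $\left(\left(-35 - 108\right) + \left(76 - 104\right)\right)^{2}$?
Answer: $29241$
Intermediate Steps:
$\left(\left(-35 - 108\right) + \left(76 - 104\right)\right)^{2} = \left(\left(-35 - 108\right) - 28\right)^{2} = \left(-143 - 28\right)^{2} = \left(-171\right)^{2} = 29241$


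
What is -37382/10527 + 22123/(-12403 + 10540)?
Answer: -100843829/6537267 ≈ -15.426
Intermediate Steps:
-37382/10527 + 22123/(-12403 + 10540) = -37382*1/10527 + 22123/(-1863) = -37382/10527 + 22123*(-1/1863) = -37382/10527 - 22123/1863 = -100843829/6537267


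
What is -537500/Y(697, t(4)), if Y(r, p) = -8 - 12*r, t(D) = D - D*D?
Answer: 134375/2093 ≈ 64.202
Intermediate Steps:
t(D) = D - D²
-537500/Y(697, t(4)) = -537500/(-8 - 12*697) = -537500/(-8 - 8364) = -537500/(-8372) = -537500*(-1/8372) = 134375/2093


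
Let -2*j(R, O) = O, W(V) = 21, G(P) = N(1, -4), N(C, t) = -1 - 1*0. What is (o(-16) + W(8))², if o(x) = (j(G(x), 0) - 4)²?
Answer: 1369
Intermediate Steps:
N(C, t) = -1 (N(C, t) = -1 + 0 = -1)
G(P) = -1
j(R, O) = -O/2
o(x) = 16 (o(x) = (-½*0 - 4)² = (0 - 4)² = (-4)² = 16)
(o(-16) + W(8))² = (16 + 21)² = 37² = 1369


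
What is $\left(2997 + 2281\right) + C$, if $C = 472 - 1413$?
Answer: $4337$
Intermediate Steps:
$C = -941$ ($C = 472 - 1413 = -941$)
$\left(2997 + 2281\right) + C = \left(2997 + 2281\right) - 941 = 5278 - 941 = 4337$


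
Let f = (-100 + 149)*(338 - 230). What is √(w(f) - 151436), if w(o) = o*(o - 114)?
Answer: 2*√6812635 ≈ 5220.2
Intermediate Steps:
f = 5292 (f = 49*108 = 5292)
w(o) = o*(-114 + o)
√(w(f) - 151436) = √(5292*(-114 + 5292) - 151436) = √(5292*5178 - 151436) = √(27401976 - 151436) = √27250540 = 2*√6812635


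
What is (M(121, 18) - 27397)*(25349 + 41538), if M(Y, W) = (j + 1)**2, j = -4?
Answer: -1831901156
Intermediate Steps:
M(Y, W) = 9 (M(Y, W) = (-4 + 1)**2 = (-3)**2 = 9)
(M(121, 18) - 27397)*(25349 + 41538) = (9 - 27397)*(25349 + 41538) = -27388*66887 = -1831901156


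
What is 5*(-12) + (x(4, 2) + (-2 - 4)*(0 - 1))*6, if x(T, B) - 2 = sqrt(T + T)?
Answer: -12 + 12*sqrt(2) ≈ 4.9706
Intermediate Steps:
x(T, B) = 2 + sqrt(2)*sqrt(T) (x(T, B) = 2 + sqrt(T + T) = 2 + sqrt(2*T) = 2 + sqrt(2)*sqrt(T))
5*(-12) + (x(4, 2) + (-2 - 4)*(0 - 1))*6 = 5*(-12) + ((2 + sqrt(2)*sqrt(4)) + (-2 - 4)*(0 - 1))*6 = -60 + ((2 + sqrt(2)*2) - 6*(-1))*6 = -60 + ((2 + 2*sqrt(2)) + 6)*6 = -60 + (8 + 2*sqrt(2))*6 = -60 + (48 + 12*sqrt(2)) = -12 + 12*sqrt(2)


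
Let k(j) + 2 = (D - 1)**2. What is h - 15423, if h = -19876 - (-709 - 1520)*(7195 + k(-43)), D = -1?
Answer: 16006814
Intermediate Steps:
k(j) = 2 (k(j) = -2 + (-1 - 1)**2 = -2 + (-2)**2 = -2 + 4 = 2)
h = 16022237 (h = -19876 - (-709 - 1520)*(7195 + 2) = -19876 - (-2229)*7197 = -19876 - 1*(-16042113) = -19876 + 16042113 = 16022237)
h - 15423 = 16022237 - 15423 = 16006814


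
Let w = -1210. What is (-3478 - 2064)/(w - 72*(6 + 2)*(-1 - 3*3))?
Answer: -2771/2275 ≈ -1.2180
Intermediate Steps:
(-3478 - 2064)/(w - 72*(6 + 2)*(-1 - 3*3)) = (-3478 - 2064)/(-1210 - 72*(6 + 2)*(-1 - 3*3)) = -5542/(-1210 - 576*(-1 - 9)) = -5542/(-1210 - 576*(-10)) = -5542/(-1210 - 72*(-80)) = -5542/(-1210 + 5760) = -5542/4550 = -5542*1/4550 = -2771/2275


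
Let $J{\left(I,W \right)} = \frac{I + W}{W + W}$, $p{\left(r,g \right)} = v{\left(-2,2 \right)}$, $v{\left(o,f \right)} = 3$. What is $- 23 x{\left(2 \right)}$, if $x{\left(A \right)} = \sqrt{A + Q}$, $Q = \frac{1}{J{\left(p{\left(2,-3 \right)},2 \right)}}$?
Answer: $- \frac{23 \sqrt{70}}{5} \approx -38.486$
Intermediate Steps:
$p{\left(r,g \right)} = 3$
$J{\left(I,W \right)} = \frac{I + W}{2 W}$
$Q = \frac{4}{5}$ ($Q = \frac{1}{\frac{1}{2} \cdot \frac{1}{2} \left(3 + 2\right)} = \frac{1}{\frac{1}{2} \cdot \frac{1}{2} \cdot 5} = \frac{1}{\frac{5}{4}} = \frac{4}{5} \approx 0.8$)
$x{\left(A \right)} = \sqrt{\frac{4}{5} + A}$ ($x{\left(A \right)} = \sqrt{A + \frac{4}{5}} = \sqrt{\frac{4}{5} + A}$)
$- 23 x{\left(2 \right)} = - 23 \frac{\sqrt{20 + 25 \cdot 2}}{5} = - 23 \frac{\sqrt{20 + 50}}{5} = - 23 \frac{\sqrt{70}}{5} = - \frac{23 \sqrt{70}}{5}$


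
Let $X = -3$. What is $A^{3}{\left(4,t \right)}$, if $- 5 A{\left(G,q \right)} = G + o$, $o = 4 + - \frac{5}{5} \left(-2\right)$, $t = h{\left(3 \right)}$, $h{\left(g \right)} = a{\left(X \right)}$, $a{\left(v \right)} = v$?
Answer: $-8$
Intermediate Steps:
$h{\left(g \right)} = -3$
$t = -3$
$o = 6$ ($o = 4 + \left(-5\right) \frac{1}{5} \left(-2\right) = 4 - -2 = 4 + 2 = 6$)
$A{\left(G,q \right)} = - \frac{6}{5} - \frac{G}{5}$ ($A{\left(G,q \right)} = - \frac{G + 6}{5} = - \frac{6 + G}{5} = - \frac{6}{5} - \frac{G}{5}$)
$A^{3}{\left(4,t \right)} = \left(- \frac{6}{5} - \frac{4}{5}\right)^{3} = \left(-2\right)^{3} = -8$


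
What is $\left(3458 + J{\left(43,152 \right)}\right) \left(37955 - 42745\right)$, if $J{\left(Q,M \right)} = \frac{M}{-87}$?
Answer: $- \frac{1440324260}{87} \approx -1.6555 \cdot 10^{7}$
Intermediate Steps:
$J{\left(Q,M \right)} = - \frac{M}{87}$ ($J{\left(Q,M \right)} = M \left(- \frac{1}{87}\right) = - \frac{M}{87}$)
$\left(3458 + J{\left(43,152 \right)}\right) \left(37955 - 42745\right) = \left(3458 - \frac{152}{87}\right) \left(37955 - 42745\right) = \left(3458 - \frac{152}{87}\right) \left(-4790\right) = \frac{300694}{87} \left(-4790\right) = - \frac{1440324260}{87}$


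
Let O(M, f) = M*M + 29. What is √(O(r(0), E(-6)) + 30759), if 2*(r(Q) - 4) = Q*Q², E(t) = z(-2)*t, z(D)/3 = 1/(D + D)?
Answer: 2*√7701 ≈ 175.51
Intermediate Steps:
z(D) = 3/(2*D) (z(D) = 3/(D + D) = 3/((2*D)) = 3*(1/(2*D)) = 3/(2*D))
E(t) = -3*t/4 (E(t) = ((3/2)/(-2))*t = ((3/2)*(-½))*t = -3*t/4)
r(Q) = 4 + Q³/2 (r(Q) = 4 + (Q*Q²)/2 = 4 + Q³/2)
O(M, f) = 29 + M² (O(M, f) = M² + 29 = 29 + M²)
√(O(r(0), E(-6)) + 30759) = √((29 + (4 + (½)*0³)²) + 30759) = √((29 + (4 + (½)*0)²) + 30759) = √((29 + (4 + 0)²) + 30759) = √((29 + 4²) + 30759) = √((29 + 16) + 30759) = √(45 + 30759) = √30804 = 2*√7701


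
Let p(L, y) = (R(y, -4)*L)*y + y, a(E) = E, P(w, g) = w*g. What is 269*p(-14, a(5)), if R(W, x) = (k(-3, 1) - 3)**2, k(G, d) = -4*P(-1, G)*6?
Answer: -105917405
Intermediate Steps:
P(w, g) = g*w
k(G, d) = 24*G (k(G, d) = -4*G*(-1)*6 = -(-4)*G*6 = (4*G)*6 = 24*G)
R(W, x) = 5625 (R(W, x) = (24*(-3) - 3)**2 = (-72 - 3)**2 = (-75)**2 = 5625)
p(L, y) = y + 5625*L*y (p(L, y) = (5625*L)*y + y = 5625*L*y + y = y + 5625*L*y)
269*p(-14, a(5)) = 269*(5*(1 + 5625*(-14))) = 269*(5*(1 - 78750)) = 269*(5*(-78749)) = 269*(-393745) = -105917405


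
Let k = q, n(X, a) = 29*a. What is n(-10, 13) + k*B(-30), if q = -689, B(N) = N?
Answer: 21047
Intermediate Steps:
k = -689
n(-10, 13) + k*B(-30) = 29*13 - 689*(-30) = 377 + 20670 = 21047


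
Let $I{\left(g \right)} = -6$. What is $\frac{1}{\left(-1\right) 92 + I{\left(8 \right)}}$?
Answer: $- \frac{1}{98} \approx -0.010204$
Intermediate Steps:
$\frac{1}{\left(-1\right) 92 + I{\left(8 \right)}} = \frac{1}{\left(-1\right) 92 - 6} = \frac{1}{-92 - 6} = \frac{1}{-98} = - \frac{1}{98}$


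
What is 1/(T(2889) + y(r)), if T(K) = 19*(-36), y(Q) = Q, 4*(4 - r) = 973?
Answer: -4/3693 ≈ -0.0010831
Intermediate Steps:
r = -957/4 (r = 4 - ¼*973 = 4 - 973/4 = -957/4 ≈ -239.25)
T(K) = -684
1/(T(2889) + y(r)) = 1/(-684 - 957/4) = 1/(-3693/4) = -4/3693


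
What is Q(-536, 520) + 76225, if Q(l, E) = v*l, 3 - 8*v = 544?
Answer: 112472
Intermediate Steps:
v = -541/8 (v = 3/8 - 1/8*544 = 3/8 - 68 = -541/8 ≈ -67.625)
Q(l, E) = -541*l/8
Q(-536, 520) + 76225 = -541/8*(-536) + 76225 = 36247 + 76225 = 112472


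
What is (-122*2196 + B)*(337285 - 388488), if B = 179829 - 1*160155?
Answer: 12710530314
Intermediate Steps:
B = 19674 (B = 179829 - 160155 = 19674)
(-122*2196 + B)*(337285 - 388488) = (-122*2196 + 19674)*(337285 - 388488) = (-267912 + 19674)*(-51203) = -248238*(-51203) = 12710530314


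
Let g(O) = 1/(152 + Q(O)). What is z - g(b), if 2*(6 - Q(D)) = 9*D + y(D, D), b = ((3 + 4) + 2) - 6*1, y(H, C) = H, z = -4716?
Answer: -674389/143 ≈ -4716.0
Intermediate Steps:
b = 3 (b = (7 + 2) - 6 = 9 - 6 = 3)
Q(D) = 6 - 5*D (Q(D) = 6 - (9*D + D)/2 = 6 - 5*D)
g(O) = 1/(158 - 5*O) (g(O) = 1/(152 + (6 - 5*O)) = 1/(158 - 5*O))
z - g(b) = -4716 - (-1)/(-158 + 5*3) = -4716 - (-1)/(-158 + 15) = -4716 - (-1)/(-143) = -4716 - (-1)*(-1)/143 = -4716 - 1*1/143 = -4716 - 1/143 = -674389/143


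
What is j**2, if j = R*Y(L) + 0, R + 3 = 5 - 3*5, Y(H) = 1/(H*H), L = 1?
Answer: 169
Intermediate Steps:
Y(H) = H**(-2) (Y(H) = 1/(H**2) = H**(-2))
R = -13 (R = -3 + (5 - 3*5) = -3 + (5 - 15) = -3 - 10 = -13)
j = -13 (j = -13/1**2 + 0 = -13*1 + 0 = -13 + 0 = -13)
j**2 = (-13)**2 = 169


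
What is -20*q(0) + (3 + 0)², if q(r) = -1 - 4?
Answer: 109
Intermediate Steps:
q(r) = -5
-20*q(0) + (3 + 0)² = -20*(-5) + (3 + 0)² = 100 + 3² = 100 + 9 = 109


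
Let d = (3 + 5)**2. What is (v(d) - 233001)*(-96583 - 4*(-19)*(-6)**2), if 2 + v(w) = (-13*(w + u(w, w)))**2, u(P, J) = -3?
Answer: -37148959562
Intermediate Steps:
d = 64 (d = 8**2 = 64)
v(w) = -2 + (39 - 13*w)**2 (v(w) = -2 + (-13*(w - 3))**2 = -2 + (-13*(-3 + w))**2 = -2 + (39 - 13*w)**2)
(v(d) - 233001)*(-96583 - 4*(-19)*(-6)**2) = ((-2 + 169*(-3 + 64)**2) - 233001)*(-96583 - 4*(-19)*(-6)**2) = ((-2 + 169*61**2) - 233001)*(-96583 + 76*36) = ((-2 + 169*3721) - 233001)*(-96583 + 2736) = ((-2 + 628849) - 233001)*(-93847) = (628847 - 233001)*(-93847) = 395846*(-93847) = -37148959562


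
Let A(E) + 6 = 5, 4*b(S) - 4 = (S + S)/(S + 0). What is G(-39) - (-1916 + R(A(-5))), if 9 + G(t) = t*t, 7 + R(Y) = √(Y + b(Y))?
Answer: 3435 - √2/2 ≈ 3434.3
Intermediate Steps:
b(S) = 3/2 (b(S) = 1 + ((S + S)/(S + 0))/4 = 1 + ((2*S)/S)/4 = 1 + (¼)*2 = 1 + ½ = 3/2)
A(E) = -1 (A(E) = -6 + 5 = -1)
R(Y) = -7 + √(3/2 + Y) (R(Y) = -7 + √(Y + 3/2) = -7 + √(3/2 + Y))
G(t) = -9 + t² (G(t) = -9 + t*t = -9 + t²)
G(-39) - (-1916 + R(A(-5))) = (-9 + (-39)²) - (-1916 + (-7 + √(6 + 4*(-1))/2)) = (-9 + 1521) - (-1916 + (-7 + √(6 - 4)/2)) = 1512 - (-1916 + (-7 + √2/2)) = 1512 - (-1923 + √2/2) = 1512 + (1923 - √2/2) = 3435 - √2/2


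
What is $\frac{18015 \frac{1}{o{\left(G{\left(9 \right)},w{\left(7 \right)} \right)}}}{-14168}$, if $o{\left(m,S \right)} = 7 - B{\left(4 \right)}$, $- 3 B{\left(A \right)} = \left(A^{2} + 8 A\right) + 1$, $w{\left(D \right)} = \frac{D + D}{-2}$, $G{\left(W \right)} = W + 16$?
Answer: $- \frac{10809}{198352} \approx -0.054494$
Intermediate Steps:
$G{\left(W \right)} = 16 + W$
$w{\left(D \right)} = - D$ ($w{\left(D \right)} = 2 D \left(- \frac{1}{2}\right) = - D$)
$B{\left(A \right)} = - \frac{1}{3} - \frac{8 A}{3} - \frac{A^{2}}{3}$ ($B{\left(A \right)} = - \frac{\left(A^{2} + 8 A\right) + 1}{3} = - \frac{1 + A^{2} + 8 A}{3} = - \frac{1}{3} - \frac{8 A}{3} - \frac{A^{2}}{3}$)
$o{\left(m,S \right)} = \frac{70}{3}$ ($o{\left(m,S \right)} = 7 - \left(- \frac{1}{3} - \frac{32}{3} - \frac{4^{2}}{3}\right) = 7 - \left(- \frac{1}{3} - \frac{32}{3} - \frac{16}{3}\right) = 7 - - \frac{49}{3} = 7 + \frac{49}{3} = \frac{70}{3}$)
$\frac{18015 \frac{1}{o{\left(G{\left(9 \right)},w{\left(7 \right)} \right)}}}{-14168} = \frac{18015 \frac{1}{\frac{70}{3}}}{-14168} = 18015 \cdot \frac{3}{70} \left(- \frac{1}{14168}\right) = \frac{10809}{14} \left(- \frac{1}{14168}\right) = - \frac{10809}{198352}$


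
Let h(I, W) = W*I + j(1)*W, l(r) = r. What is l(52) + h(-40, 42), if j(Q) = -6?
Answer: -1880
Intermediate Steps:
h(I, W) = -6*W + I*W (h(I, W) = W*I - 6*W = I*W - 6*W = -6*W + I*W)
l(52) + h(-40, 42) = 52 + 42*(-6 - 40) = 52 + 42*(-46) = 52 - 1932 = -1880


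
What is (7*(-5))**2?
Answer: 1225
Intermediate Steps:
(7*(-5))**2 = (-35)**2 = 1225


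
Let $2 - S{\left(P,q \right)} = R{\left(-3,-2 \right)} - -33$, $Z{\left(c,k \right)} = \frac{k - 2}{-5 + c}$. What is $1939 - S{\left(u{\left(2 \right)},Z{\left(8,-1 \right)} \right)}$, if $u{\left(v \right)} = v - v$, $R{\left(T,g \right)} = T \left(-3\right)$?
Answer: $1979$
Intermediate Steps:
$R{\left(T,g \right)} = - 3 T$
$Z{\left(c,k \right)} = \frac{-2 + k}{-5 + c}$
$u{\left(v \right)} = 0$
$S{\left(P,q \right)} = -40$ ($S{\left(P,q \right)} = 2 - \left(\left(-3\right) \left(-3\right) - -33\right) = 2 - \left(9 + 33\right) = 2 - 42 = -40$)
$1939 - S{\left(u{\left(2 \right)},Z{\left(8,-1 \right)} \right)} = 1939 - -40 = 1939 + 40 = 1979$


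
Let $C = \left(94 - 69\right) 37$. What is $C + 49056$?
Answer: $49981$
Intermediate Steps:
$C = 925$ ($C = 25 \cdot 37 = 925$)
$C + 49056 = 925 + 49056 = 49981$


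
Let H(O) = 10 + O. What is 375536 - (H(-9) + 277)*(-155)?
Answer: 418626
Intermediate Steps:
375536 - (H(-9) + 277)*(-155) = 375536 - ((10 - 9) + 277)*(-155) = 375536 - (1 + 277)*(-155) = 375536 - 278*(-155) = 375536 - 1*(-43090) = 375536 + 43090 = 418626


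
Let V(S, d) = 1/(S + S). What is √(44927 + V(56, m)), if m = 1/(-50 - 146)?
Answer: 5*√1408911/28 ≈ 211.96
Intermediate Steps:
m = -1/196 (m = 1/(-196) = -1/196 ≈ -0.0051020)
V(S, d) = 1/(2*S)
√(44927 + V(56, m)) = √(44927 + (½)/56) = √(44927 + (½)*(1/56)) = √(44927 + 1/112) = √(5031825/112) = 5*√1408911/28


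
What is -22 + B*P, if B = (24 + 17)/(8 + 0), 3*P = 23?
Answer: 415/24 ≈ 17.292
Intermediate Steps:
P = 23/3 (P = (1/3)*23 = 23/3 ≈ 7.6667)
B = 41/8 ≈ 5.1250
-22 + B*P = -22 + (41/8)*(23/3) = -22 + 943/24 = 415/24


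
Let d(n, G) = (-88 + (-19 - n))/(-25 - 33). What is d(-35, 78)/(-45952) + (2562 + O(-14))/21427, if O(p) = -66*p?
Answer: 165882147/1019778272 ≈ 0.16266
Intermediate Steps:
d(n, G) = 107/58 + n/58 (d(n, G) = (-107 - n)/(-58) = (-107 - n)*(-1/58) = 107/58 + n/58)
d(-35, 78)/(-45952) + (2562 + O(-14))/21427 = (107/58 + (1/58)*(-35))/(-45952) + (2562 - 66*(-14))/21427 = (107/58 - 35/58)*(-1/45952) + (2562 + 924)*(1/21427) = (36/29)*(-1/45952) + 3486*(1/21427) = -9/333152 + 498/3061 = 165882147/1019778272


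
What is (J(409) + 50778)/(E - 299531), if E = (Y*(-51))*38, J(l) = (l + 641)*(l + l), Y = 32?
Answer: -909678/361547 ≈ -2.5161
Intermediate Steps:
J(l) = 2*l*(641 + l) (J(l) = (641 + l)*(2*l) = 2*l*(641 + l))
E = -62016 (E = (32*(-51))*38 = -1632*38 = -62016)
(J(409) + 50778)/(E - 299531) = (2*409*(641 + 409) + 50778)/(-62016 - 299531) = (2*409*1050 + 50778)/(-361547) = (858900 + 50778)*(-1/361547) = 909678*(-1/361547) = -909678/361547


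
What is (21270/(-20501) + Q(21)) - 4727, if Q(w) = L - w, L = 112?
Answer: -95063906/20501 ≈ -4637.0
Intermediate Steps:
Q(w) = 112 - w
(21270/(-20501) + Q(21)) - 4727 = (21270/(-20501) + (112 - 1*21)) - 4727 = (21270*(-1/20501) + (112 - 21)) - 4727 = (-21270/20501 + 91) - 4727 = 1844321/20501 - 4727 = -95063906/20501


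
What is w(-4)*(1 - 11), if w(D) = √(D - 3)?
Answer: -10*I*√7 ≈ -26.458*I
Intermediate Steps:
w(D) = √(-3 + D)
w(-4)*(1 - 11) = √(-3 - 4)*(1 - 11) = √(-7)*(-10) = (I*√7)*(-10) = -10*I*√7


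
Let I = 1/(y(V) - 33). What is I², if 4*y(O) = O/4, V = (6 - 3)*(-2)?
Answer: 64/71289 ≈ 0.00089775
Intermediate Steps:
V = -6 (V = 3*(-2) = -6)
y(O) = O/16 (y(O) = (O/4)/4 = O/16)
I = -8/267 (I = 1/((1/16)*(-6) - 33) = 1/(-3/8 - 33) = 1/(-267/8) = -8/267 ≈ -0.029963)
I² = (-8/267)² = 64/71289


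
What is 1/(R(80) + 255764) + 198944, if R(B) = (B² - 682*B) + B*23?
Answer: 41667627137/209444 ≈ 1.9894e+5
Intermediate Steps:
R(B) = B² - 659*B (R(B) = (B² - 682*B) + 23*B = B² - 659*B)
1/(R(80) + 255764) + 198944 = 1/(80*(-659 + 80) + 255764) + 198944 = 1/(80*(-579) + 255764) + 198944 = 1/(-46320 + 255764) + 198944 = 1/209444 + 198944 = 41667627137/209444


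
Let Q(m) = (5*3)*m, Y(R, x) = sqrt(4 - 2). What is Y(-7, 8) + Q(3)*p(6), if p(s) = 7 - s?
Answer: 45 + sqrt(2) ≈ 46.414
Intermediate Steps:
Y(R, x) = sqrt(2)
Q(m) = 15*m
Y(-7, 8) + Q(3)*p(6) = sqrt(2) + (15*3)*(7 - 1*6) = sqrt(2) + 45*(7 - 6) = sqrt(2) + 45*1 = sqrt(2) + 45 = 45 + sqrt(2)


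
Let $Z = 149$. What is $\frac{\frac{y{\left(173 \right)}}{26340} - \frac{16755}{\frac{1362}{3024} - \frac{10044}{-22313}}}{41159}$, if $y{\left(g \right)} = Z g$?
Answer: $- \frac{4962789569648021}{10979210960689620} \approx -0.45202$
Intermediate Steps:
$y{\left(g \right)} = 149 g$
$\frac{\frac{y{\left(173 \right)}}{26340} - \frac{16755}{\frac{1362}{3024} - \frac{10044}{-22313}}}{41159} = \frac{\frac{149 \cdot 173}{26340} - \frac{16755}{\frac{1362}{3024} - \frac{10044}{-22313}}}{41159} = \left(25777 \cdot \frac{1}{26340} - \frac{16755}{1362 \cdot \frac{1}{3024} - - \frac{10044}{22313}}\right) \frac{1}{41159} = \left(\frac{25777}{26340} - \frac{16755}{\frac{227}{504} + \frac{10044}{22313}}\right) \frac{1}{41159} = \left(\frac{25777}{26340} - \frac{16755}{\frac{10127227}{11245752}}\right) \frac{1}{41159} = \left(\frac{25777}{26340} - \frac{188422574760}{10127227}\right) \frac{1}{41159} = \left(- \frac{4962789569648021}{266751159180}\right) \frac{1}{41159} = - \frac{4962789569648021}{10979210960689620}$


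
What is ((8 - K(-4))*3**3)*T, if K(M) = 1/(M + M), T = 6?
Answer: 5265/4 ≈ 1316.3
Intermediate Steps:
K(M) = 1/(2*M)
((8 - K(-4))*3**3)*T = ((8 - 1/(2*(-4)))*3**3)*6 = ((8 - (-1)/(2*4))*27)*6 = ((8 - 1*(-1/8))*27)*6 = ((8 + 1/8)*27)*6 = ((65/8)*27)*6 = (1755/8)*6 = 5265/4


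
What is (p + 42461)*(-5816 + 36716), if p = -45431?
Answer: -91773000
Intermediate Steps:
(p + 42461)*(-5816 + 36716) = (-45431 + 42461)*(-5816 + 36716) = -2970*30900 = -91773000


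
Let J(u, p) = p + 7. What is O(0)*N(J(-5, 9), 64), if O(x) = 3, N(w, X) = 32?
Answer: 96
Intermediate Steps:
J(u, p) = 7 + p
O(0)*N(J(-5, 9), 64) = 3*32 = 96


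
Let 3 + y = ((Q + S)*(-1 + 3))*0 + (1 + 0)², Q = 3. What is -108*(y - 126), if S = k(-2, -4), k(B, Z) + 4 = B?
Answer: 13824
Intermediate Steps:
k(B, Z) = -4 + B
S = -6 (S = -4 - 2 = -6)
y = -2 (y = -3 + (((3 - 6)*(-1 + 3))*0 + (1 + 0)²) = -3 + (-3*2*0 + 1²) = -3 + (-6*0 + 1) = -3 + (0 + 1) = -3 + 1 = -2)
-108*(y - 126) = -108*(-2 - 126) = -108*(-128) = 13824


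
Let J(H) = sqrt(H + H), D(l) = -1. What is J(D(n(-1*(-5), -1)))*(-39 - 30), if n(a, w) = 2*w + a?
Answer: -69*I*sqrt(2) ≈ -97.581*I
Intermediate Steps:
n(a, w) = a + 2*w
J(H) = sqrt(2)*sqrt(H) (J(H) = sqrt(2*H) = sqrt(2)*sqrt(H))
J(D(n(-1*(-5), -1)))*(-39 - 30) = (sqrt(2)*sqrt(-1))*(-39 - 30) = (sqrt(2)*I)*(-69) = (I*sqrt(2))*(-69) = -69*I*sqrt(2)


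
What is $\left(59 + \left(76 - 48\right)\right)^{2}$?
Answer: $7569$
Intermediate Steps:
$\left(59 + \left(76 - 48\right)\right)^{2} = \left(59 + 28\right)^{2} = 87^{2} = 7569$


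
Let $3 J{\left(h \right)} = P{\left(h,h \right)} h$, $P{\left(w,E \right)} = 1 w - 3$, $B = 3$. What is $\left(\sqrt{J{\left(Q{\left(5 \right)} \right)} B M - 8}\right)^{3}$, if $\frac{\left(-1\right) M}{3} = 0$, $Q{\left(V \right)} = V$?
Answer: $- 16 i \sqrt{2} \approx - 22.627 i$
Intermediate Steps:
$M = 0$ ($M = \left(-3\right) 0 = 0$)
$P{\left(w,E \right)} = -3 + w$ ($P{\left(w,E \right)} = w - 3 = -3 + w$)
$J{\left(h \right)} = \frac{h \left(-3 + h\right)}{3}$ ($J{\left(h \right)} = \frac{\left(-3 + h\right) h}{3} = \frac{h \left(-3 + h\right)}{3}$)
$\left(\sqrt{J{\left(Q{\left(5 \right)} \right)} B M - 8}\right)^{3} = \left(\sqrt{\frac{1}{3} \cdot 5 \left(-3 + 5\right) 3 \cdot 0 - 8}\right)^{3} = \left(\sqrt{\frac{1}{3} \cdot 5 \cdot 2 \cdot 3 \cdot 0 - 8}\right)^{3} = \left(\sqrt{\frac{10}{3} \cdot 3 \cdot 0 - 8}\right)^{3} = \left(\sqrt{10 \cdot 0 - 8}\right)^{3} = \left(\sqrt{0 - 8}\right)^{3} = \left(\sqrt{-8}\right)^{3} = \left(2 i \sqrt{2}\right)^{3} = - 16 i \sqrt{2}$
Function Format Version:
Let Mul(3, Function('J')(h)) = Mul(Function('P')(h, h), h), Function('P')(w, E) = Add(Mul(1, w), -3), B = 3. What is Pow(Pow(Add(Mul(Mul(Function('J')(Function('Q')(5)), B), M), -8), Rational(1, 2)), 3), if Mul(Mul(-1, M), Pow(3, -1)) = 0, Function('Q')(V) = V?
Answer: Mul(-16, I, Pow(2, Rational(1, 2))) ≈ Mul(-22.627, I)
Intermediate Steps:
M = 0 (M = Mul(-3, 0) = 0)
Function('P')(w, E) = Add(-3, w) (Function('P')(w, E) = Add(w, -3) = Add(-3, w))
Function('J')(h) = Mul(Rational(1, 3), h, Add(-3, h)) (Function('J')(h) = Mul(Rational(1, 3), Mul(Add(-3, h), h)) = Mul(Rational(1, 3), Mul(h, Add(-3, h))) = Mul(Rational(1, 3), h, Add(-3, h)))
Pow(Pow(Add(Mul(Mul(Function('J')(Function('Q')(5)), B), M), -8), Rational(1, 2)), 3) = Pow(Pow(Add(Mul(Mul(Mul(Rational(1, 3), 5, Add(-3, 5)), 3), 0), -8), Rational(1, 2)), 3) = Pow(Pow(Add(Mul(Mul(Mul(Rational(1, 3), 5, 2), 3), 0), -8), Rational(1, 2)), 3) = Pow(Pow(Add(Mul(Mul(Rational(10, 3), 3), 0), -8), Rational(1, 2)), 3) = Pow(Pow(Add(Mul(10, 0), -8), Rational(1, 2)), 3) = Pow(Pow(Add(0, -8), Rational(1, 2)), 3) = Pow(Pow(-8, Rational(1, 2)), 3) = Pow(Mul(2, I, Pow(2, Rational(1, 2))), 3) = Mul(-16, I, Pow(2, Rational(1, 2)))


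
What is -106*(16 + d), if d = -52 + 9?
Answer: 2862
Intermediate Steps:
d = -43
-106*(16 + d) = -106*(16 - 43) = -106*(-27) = 2862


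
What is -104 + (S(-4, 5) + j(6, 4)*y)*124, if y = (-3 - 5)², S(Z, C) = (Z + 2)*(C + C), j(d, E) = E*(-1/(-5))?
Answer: 18824/5 ≈ 3764.8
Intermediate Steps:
j(d, E) = E/5 (j(d, E) = E*(-1*(-⅕)) = E*(⅕) = E/5)
S(Z, C) = 2*C*(2 + Z) (S(Z, C) = (2 + Z)*(2*C) = 2*C*(2 + Z))
y = 64 (y = (-8)² = 64)
-104 + (S(-4, 5) + j(6, 4)*y)*124 = -104 + (2*5*(2 - 4) + ((⅕)*4)*64)*124 = -104 + (2*5*(-2) + (⅘)*64)*124 = -104 + (-20 + 256/5)*124 = -104 + (156/5)*124 = -104 + 19344/5 = 18824/5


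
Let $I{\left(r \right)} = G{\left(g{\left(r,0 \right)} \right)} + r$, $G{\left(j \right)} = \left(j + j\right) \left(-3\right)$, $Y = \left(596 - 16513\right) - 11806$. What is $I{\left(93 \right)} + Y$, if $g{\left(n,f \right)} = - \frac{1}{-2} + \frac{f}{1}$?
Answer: $-27633$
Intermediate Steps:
$Y = -27723$ ($Y = -15917 - 11806 = -27723$)
$g{\left(n,f \right)} = \frac{1}{2} + f$ ($g{\left(n,f \right)} = \left(-1\right) \left(- \frac{1}{2}\right) + f 1 = \frac{1}{2} + f$)
$G{\left(j \right)} = - 6 j$ ($G{\left(j \right)} = 2 j \left(-3\right) = - 6 j$)
$I{\left(r \right)} = -3 + r$ ($I{\left(r \right)} = - 6 \left(\frac{1}{2} + 0\right) + r = \left(-6\right) \frac{1}{2} + r = -3 + r$)
$I{\left(93 \right)} + Y = \left(-3 + 93\right) - 27723 = 90 - 27723 = -27633$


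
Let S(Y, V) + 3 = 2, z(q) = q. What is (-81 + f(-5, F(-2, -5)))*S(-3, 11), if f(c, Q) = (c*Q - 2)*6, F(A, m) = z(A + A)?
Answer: -27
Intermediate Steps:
S(Y, V) = -1 (S(Y, V) = -3 + 2 = -1)
F(A, m) = 2*A (F(A, m) = A + A = 2*A)
f(c, Q) = -12 + 6*Q*c (f(c, Q) = (Q*c - 2)*6 = (-2 + Q*c)*6 = -12 + 6*Q*c)
(-81 + f(-5, F(-2, -5)))*S(-3, 11) = (-81 + (-12 + 6*(2*(-2))*(-5)))*(-1) = (-81 + (-12 + 6*(-4)*(-5)))*(-1) = (-81 + (-12 + 120))*(-1) = (-81 + 108)*(-1) = 27*(-1) = -27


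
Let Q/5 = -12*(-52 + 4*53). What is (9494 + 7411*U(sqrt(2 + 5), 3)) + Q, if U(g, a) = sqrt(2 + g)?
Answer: -106 + 7411*sqrt(2 + sqrt(7)) ≈ 15868.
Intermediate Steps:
Q = -9600 (Q = 5*(-12*(-52 + 4*53)) = 5*(-12*(-52 + 212)) = 5*(-12*160) = 5*(-1920) = -9600)
(9494 + 7411*U(sqrt(2 + 5), 3)) + Q = (9494 + 7411*sqrt(2 + sqrt(2 + 5))) - 9600 = (9494 + 7411*sqrt(2 + sqrt(7))) - 9600 = -106 + 7411*sqrt(2 + sqrt(7))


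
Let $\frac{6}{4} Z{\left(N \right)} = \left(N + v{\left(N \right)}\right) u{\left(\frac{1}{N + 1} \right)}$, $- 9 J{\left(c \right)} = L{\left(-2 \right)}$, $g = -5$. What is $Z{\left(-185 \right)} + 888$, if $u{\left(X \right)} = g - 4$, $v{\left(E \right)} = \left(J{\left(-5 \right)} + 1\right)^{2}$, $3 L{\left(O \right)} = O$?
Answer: $\frac{483832}{243} \approx 1991.1$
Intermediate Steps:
$L{\left(O \right)} = \frac{O}{3}$
$J{\left(c \right)} = \frac{2}{27}$ ($J{\left(c \right)} = - \frac{\frac{1}{3} \left(-2\right)}{9} = \left(- \frac{1}{9}\right) \left(- \frac{2}{3}\right) = \frac{2}{27}$)
$v{\left(E \right)} = \frac{841}{729}$ ($v{\left(E \right)} = \left(\frac{2}{27} + 1\right)^{2} = \left(\frac{29}{27}\right)^{2} = \frac{841}{729}$)
$u{\left(X \right)} = -9$ ($u{\left(X \right)} = -5 - 4 = -9$)
$Z{\left(N \right)} = - \frac{1682}{243} - 6 N$ ($Z{\left(N \right)} = \frac{2 \left(N + \frac{841}{729}\right) \left(-9\right)}{3} = \frac{2 \left(\frac{841}{729} + N\right) \left(-9\right)}{3} = \frac{2 \left(- \frac{841}{81} - 9 N\right)}{3} = - \frac{1682}{243} - 6 N$)
$Z{\left(-185 \right)} + 888 = \left(- \frac{1682}{243} - -1110\right) + 888 = \left(- \frac{1682}{243} + 1110\right) + 888 = \frac{268048}{243} + 888 = \frac{483832}{243}$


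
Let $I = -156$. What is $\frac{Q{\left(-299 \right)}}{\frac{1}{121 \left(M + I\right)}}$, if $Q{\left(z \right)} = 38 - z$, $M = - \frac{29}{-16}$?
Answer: $- \frac{100596859}{16} \approx -6.2873 \cdot 10^{6}$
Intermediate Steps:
$M = \frac{29}{16}$ ($M = \left(-29\right) \left(- \frac{1}{16}\right) = \frac{29}{16} \approx 1.8125$)
$\frac{Q{\left(-299 \right)}}{\frac{1}{121 \left(M + I\right)}} = \frac{38 - -299}{\frac{1}{121 \left(\frac{29}{16} - 156\right)}} = \frac{38 + 299}{\frac{1}{121 \left(- \frac{2467}{16}\right)}} = \frac{337}{\frac{1}{- \frac{298507}{16}}} = \frac{337}{- \frac{16}{298507}} = 337 \left(- \frac{298507}{16}\right) = - \frac{100596859}{16}$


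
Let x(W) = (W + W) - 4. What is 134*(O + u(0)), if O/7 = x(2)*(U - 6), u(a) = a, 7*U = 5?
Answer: 0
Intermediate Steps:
U = 5/7 (U = (⅐)*5 = 5/7 ≈ 0.71429)
x(W) = -4 + 2*W (x(W) = 2*W - 4 = -4 + 2*W)
O = 0 (O = 7*((-4 + 2*2)*(5/7 - 6)) = 7*((-4 + 4)*(-37/7)) = 7*(0*(-37/7)) = 7*0 = 0)
134*(O + u(0)) = 134*(0 + 0) = 134*0 = 0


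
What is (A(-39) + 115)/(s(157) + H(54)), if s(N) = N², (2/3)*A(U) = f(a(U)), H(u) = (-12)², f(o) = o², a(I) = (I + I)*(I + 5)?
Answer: 10549771/24793 ≈ 425.51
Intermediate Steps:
a(I) = 2*I*(5 + I) (a(I) = (2*I)*(5 + I) = 2*I*(5 + I))
H(u) = 144
A(U) = 6*U²*(5 + U)² (A(U) = 3*(2*U*(5 + U))²/2 = 3*(4*U²*(5 + U)²)/2 = 6*U²*(5 + U)²)
(A(-39) + 115)/(s(157) + H(54)) = (6*(-39)²*(5 - 39)² + 115)/(157² + 144) = (6*1521*(-34)² + 115)/(24649 + 144) = (6*1521*1156 + 115)/24793 = (10549656 + 115)*(1/24793) = 10549771*(1/24793) = 10549771/24793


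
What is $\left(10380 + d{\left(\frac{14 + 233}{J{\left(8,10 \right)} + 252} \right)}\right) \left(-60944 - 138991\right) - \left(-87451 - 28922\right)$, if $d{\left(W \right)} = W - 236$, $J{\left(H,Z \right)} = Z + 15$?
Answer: $- \frac{561812105904}{277} \approx -2.0282 \cdot 10^{9}$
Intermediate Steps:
$J{\left(H,Z \right)} = 15 + Z$
$d{\left(W \right)} = -236 + W$
$\left(10380 + d{\left(\frac{14 + 233}{J{\left(8,10 \right)} + 252} \right)}\right) \left(-60944 - 138991\right) - \left(-87451 - 28922\right) = \left(10380 - \left(236 - \frac{14 + 233}{\left(15 + 10\right) + 252}\right)\right) \left(-60944 - 138991\right) - \left(-87451 - 28922\right) = \left(10380 - \left(236 - \frac{247}{25 + 252}\right)\right) \left(-199935\right) - \left(-87451 - 28922\right) = \left(10380 - \left(236 - \frac{247}{277}\right)\right) \left(-199935\right) - -116373 = \left(10380 + \left(-236 + 247 \cdot \frac{1}{277}\right)\right) \left(-199935\right) + 116373 = \left(10380 + \left(-236 + \frac{247}{277}\right)\right) \left(-199935\right) + 116373 = \left(10380 - \frac{65125}{277}\right) \left(-199935\right) + 116373 = \frac{2810135}{277} \left(-199935\right) + 116373 = - \frac{561844341225}{277} + 116373 = - \frac{561812105904}{277}$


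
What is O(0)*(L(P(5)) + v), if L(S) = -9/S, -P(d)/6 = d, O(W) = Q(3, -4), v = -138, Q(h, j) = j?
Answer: 2754/5 ≈ 550.80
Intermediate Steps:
O(W) = -4
P(d) = -6*d
O(0)*(L(P(5)) + v) = -4*(-9/((-6*5)) - 138) = -4*(-9/(-30) - 138) = -4*(-9*(-1/30) - 138) = -4*(3/10 - 138) = -4*(-1377/10) = 2754/5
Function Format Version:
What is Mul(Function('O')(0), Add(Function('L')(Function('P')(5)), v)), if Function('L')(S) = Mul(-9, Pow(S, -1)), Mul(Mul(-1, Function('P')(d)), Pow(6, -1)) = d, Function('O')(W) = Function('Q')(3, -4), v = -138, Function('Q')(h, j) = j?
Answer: Rational(2754, 5) ≈ 550.80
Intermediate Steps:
Function('O')(W) = -4
Function('P')(d) = Mul(-6, d)
Mul(Function('O')(0), Add(Function('L')(Function('P')(5)), v)) = Mul(-4, Add(Mul(-9, Pow(Mul(-6, 5), -1)), -138)) = Mul(-4, Add(Mul(-9, Pow(-30, -1)), -138)) = Mul(-4, Add(Mul(-9, Rational(-1, 30)), -138)) = Mul(-4, Add(Rational(3, 10), -138)) = Mul(-4, Rational(-1377, 10)) = Rational(2754, 5)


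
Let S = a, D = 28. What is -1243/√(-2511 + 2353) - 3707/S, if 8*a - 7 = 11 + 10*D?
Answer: -14828/149 + 1243*I*√158/158 ≈ -99.517 + 98.888*I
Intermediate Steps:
a = 149/4 (a = 7/8 + (11 + 10*28)/8 = 7/8 + (11 + 280)/8 = 7/8 + (⅛)*291 = 7/8 + 291/8 = 149/4 ≈ 37.250)
S = 149/4 ≈ 37.250
-1243/√(-2511 + 2353) - 3707/S = -1243/√(-2511 + 2353) - 3707/149/4 = -1243*(-I*√158/158) - 3707*4/149 = -1243*(-I*√158/158) - 14828/149 = -(-1243)*I*√158/158 - 14828/149 = 1243*I*√158/158 - 14828/149 = -14828/149 + 1243*I*√158/158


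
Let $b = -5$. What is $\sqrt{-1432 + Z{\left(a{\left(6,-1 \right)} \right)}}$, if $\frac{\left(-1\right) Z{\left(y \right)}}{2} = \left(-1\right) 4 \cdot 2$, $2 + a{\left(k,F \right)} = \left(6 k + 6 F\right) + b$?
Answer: $2 i \sqrt{354} \approx 37.63 i$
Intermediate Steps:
$a{\left(k,F \right)} = -7 + 6 F + 6 k$ ($a{\left(k,F \right)} = -2 - \left(5 - 6 F - 6 k\right) = -2 + \left(-5 + 6 F + 6 k\right) = -7 + 6 F + 6 k$)
$Z{\left(y \right)} = 16$ ($Z{\left(y \right)} = - 2 \left(-1\right) 4 \cdot 2 = - 2 \left(\left(-4\right) 2\right) = \left(-2\right) \left(-8\right) = 16$)
$\sqrt{-1432 + Z{\left(a{\left(6,-1 \right)} \right)}} = \sqrt{-1432 + 16} = \sqrt{-1416} = 2 i \sqrt{354}$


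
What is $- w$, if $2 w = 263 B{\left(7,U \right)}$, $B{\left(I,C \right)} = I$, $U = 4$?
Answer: $- \frac{1841}{2} \approx -920.5$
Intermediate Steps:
$w = \frac{1841}{2}$ ($w = \frac{263 \cdot 7}{2} = \frac{1}{2} \cdot 1841 = \frac{1841}{2} \approx 920.5$)
$- w = \left(-1\right) \frac{1841}{2} = - \frac{1841}{2}$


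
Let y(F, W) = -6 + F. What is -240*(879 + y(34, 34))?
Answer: -217680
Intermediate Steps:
-240*(879 + y(34, 34)) = -240*(879 + (-6 + 34)) = -240*(879 + 28) = -240*907 = -217680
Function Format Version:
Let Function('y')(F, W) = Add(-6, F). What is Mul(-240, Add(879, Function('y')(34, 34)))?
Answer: -217680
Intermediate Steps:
Mul(-240, Add(879, Function('y')(34, 34))) = Mul(-240, Add(879, Add(-6, 34))) = Mul(-240, Add(879, 28)) = Mul(-240, 907) = -217680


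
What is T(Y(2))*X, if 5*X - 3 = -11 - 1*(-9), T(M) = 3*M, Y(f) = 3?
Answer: 9/5 ≈ 1.8000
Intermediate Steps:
X = ⅕ (X = ⅗ + (-11 - 1*(-9))/5 = ⅗ + (-11 + 9)/5 = ⅗ + (⅕)*(-2) = ⅗ - ⅖ = ⅕ ≈ 0.20000)
T(Y(2))*X = (3*3)*(⅕) = 9*(⅕) = 9/5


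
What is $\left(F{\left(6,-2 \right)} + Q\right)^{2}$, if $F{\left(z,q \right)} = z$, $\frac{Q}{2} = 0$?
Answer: $36$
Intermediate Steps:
$Q = 0$ ($Q = 2 \cdot 0 = 0$)
$\left(F{\left(6,-2 \right)} + Q\right)^{2} = \left(6 + 0\right)^{2} = 6^{2} = 36$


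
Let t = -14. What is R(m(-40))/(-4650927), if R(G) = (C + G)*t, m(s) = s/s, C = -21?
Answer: -280/4650927 ≈ -6.0203e-5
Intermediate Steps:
m(s) = 1
R(G) = 294 - 14*G (R(G) = (-21 + G)*(-14) = 294 - 14*G)
R(m(-40))/(-4650927) = (294 - 14*1)/(-4650927) = (294 - 14)*(-1/4650927) = 280*(-1/4650927) = -280/4650927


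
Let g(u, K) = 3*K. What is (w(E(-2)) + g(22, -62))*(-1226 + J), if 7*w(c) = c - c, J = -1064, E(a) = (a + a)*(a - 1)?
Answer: 425940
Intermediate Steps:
E(a) = 2*a*(-1 + a) (E(a) = (2*a)*(-1 + a) = 2*a*(-1 + a))
w(c) = 0 (w(c) = (c - c)/7 = (1/7)*0 = 0)
(w(E(-2)) + g(22, -62))*(-1226 + J) = (0 + 3*(-62))*(-1226 - 1064) = (0 - 186)*(-2290) = -186*(-2290) = 425940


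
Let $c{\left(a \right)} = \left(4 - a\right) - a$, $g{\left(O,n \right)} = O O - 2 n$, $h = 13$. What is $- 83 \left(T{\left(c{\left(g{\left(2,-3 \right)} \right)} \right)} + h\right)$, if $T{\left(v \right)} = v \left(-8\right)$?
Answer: $-11703$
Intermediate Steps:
$g{\left(O,n \right)} = O^{2} - 2 n$
$c{\left(a \right)} = 4 - 2 a$
$T{\left(v \right)} = - 8 v$
$- 83 \left(T{\left(c{\left(g{\left(2,-3 \right)} \right)} \right)} + h\right) = - 83 \left(- 8 \left(4 - 2 \left(2^{2} - -6\right)\right) + 13\right) = - 83 \left(- 8 \left(4 - 2 \left(4 + 6\right)\right) + 13\right) = - 83 \left(- 8 \left(4 - 20\right) + 13\right) = - 83 \left(\left(-8\right) \left(-16\right) + 13\right) = - 83 \left(128 + 13\right) = \left(-83\right) 141 = -11703$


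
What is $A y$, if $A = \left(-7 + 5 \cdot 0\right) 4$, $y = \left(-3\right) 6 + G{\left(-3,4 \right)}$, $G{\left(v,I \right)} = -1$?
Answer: $532$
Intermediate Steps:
$y = -19$ ($y = \left(-3\right) 6 - 1 = -18 - 1 = -19$)
$A = -28$ ($A = \left(-7 + 0\right) 4 = \left(-7\right) 4 = -28$)
$A y = \left(-28\right) \left(-19\right) = 532$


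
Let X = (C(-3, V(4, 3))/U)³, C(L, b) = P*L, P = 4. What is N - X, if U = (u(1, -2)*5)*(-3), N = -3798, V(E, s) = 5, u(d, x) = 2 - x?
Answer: -474751/125 ≈ -3798.0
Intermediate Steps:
C(L, b) = 4*L
U = -60 (U = ((2 - 1*(-2))*5)*(-3) = ((2 + 2)*5)*(-3) = (4*5)*(-3) = 20*(-3) = -60)
X = 1/125 (X = ((4*(-3))/(-60))³ = (-12*(-1/60))³ = (⅕)³ = 1/125 ≈ 0.0080000)
N - X = -3798 - 1*1/125 = -3798 - 1/125 = -474751/125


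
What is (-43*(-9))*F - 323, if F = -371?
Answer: -143900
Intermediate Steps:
(-43*(-9))*F - 323 = -43*(-9)*(-371) - 323 = 387*(-371) - 323 = -143577 - 323 = -143900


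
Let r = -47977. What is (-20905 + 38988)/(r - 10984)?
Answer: -18083/58961 ≈ -0.30669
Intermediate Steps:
(-20905 + 38988)/(r - 10984) = (-20905 + 38988)/(-47977 - 10984) = 18083/(-58961) = 18083*(-1/58961) = -18083/58961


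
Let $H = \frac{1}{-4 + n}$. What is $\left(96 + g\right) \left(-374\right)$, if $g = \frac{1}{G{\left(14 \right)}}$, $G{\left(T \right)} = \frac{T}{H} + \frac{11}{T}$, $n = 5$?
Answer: $- \frac{7437364}{207} \approx -35929.0$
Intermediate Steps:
$H = 1$ ($H = \frac{1}{-4 + 5} = 1^{-1} = 1$)
$G{\left(T \right)} = T + \frac{11}{T}$ ($G{\left(T \right)} = \frac{T}{1} + \frac{11}{T} = T 1 + \frac{11}{T} = T + \frac{11}{T}$)
$g = \frac{14}{207}$ ($g = \frac{1}{14 + \frac{11}{14}} = \frac{1}{\frac{207}{14}} = \frac{14}{207} \approx 0.067633$)
$\left(96 + g\right) \left(-374\right) = \left(96 + \frac{14}{207}\right) \left(-374\right) = \frac{19886}{207} \left(-374\right) = - \frac{7437364}{207}$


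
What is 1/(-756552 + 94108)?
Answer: -1/662444 ≈ -1.5096e-6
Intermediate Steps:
1/(-756552 + 94108) = 1/(-662444) = -1/662444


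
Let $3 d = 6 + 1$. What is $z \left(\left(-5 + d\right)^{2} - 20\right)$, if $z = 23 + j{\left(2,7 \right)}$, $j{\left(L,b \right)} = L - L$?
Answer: $- \frac{2668}{9} \approx -296.44$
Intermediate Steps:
$d = \frac{7}{3}$ ($d = \frac{6 + 1}{3} = \frac{1}{3} \cdot 7 = \frac{7}{3} \approx 2.3333$)
$j{\left(L,b \right)} = 0$
$z = 23$ ($z = 23 + 0 = 23$)
$z \left(\left(-5 + d\right)^{2} - 20\right) = 23 \left(\left(-5 + \frac{7}{3}\right)^{2} - 20\right) = 23 \left(\left(- \frac{8}{3}\right)^{2} - 20\right) = 23 \left(\frac{64}{9} - 20\right) = 23 \left(- \frac{116}{9}\right) = - \frac{2668}{9}$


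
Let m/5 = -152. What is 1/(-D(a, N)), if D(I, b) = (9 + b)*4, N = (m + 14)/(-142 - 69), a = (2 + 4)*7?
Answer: -211/10580 ≈ -0.019943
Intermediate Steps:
m = -760 (m = 5*(-152) = -760)
a = 42 (a = 6*7 = 42)
N = 746/211 (N = (-760 + 14)/(-142 - 69) = -746/(-211) = -746*(-1/211) = 746/211 ≈ 3.5355)
D(I, b) = 36 + 4*b
1/(-D(a, N)) = 1/(-(36 + 4*(746/211))) = 1/(-(36 + 2984/211)) = 1/(-1*10580/211) = 1/(-10580/211) = -211/10580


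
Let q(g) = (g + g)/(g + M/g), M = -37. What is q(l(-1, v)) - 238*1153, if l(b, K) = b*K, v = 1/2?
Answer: -40338860/147 ≈ -2.7441e+5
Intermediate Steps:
v = 1/2 ≈ 0.50000
l(b, K) = K*b
q(g) = 2*g/(g - 37/g) (q(g) = (g + g)/(g - 37/g) = (2*g)/(g - 37/g) = 2*g/(g - 37/g))
q(l(-1, v)) - 238*1153 = 2*((1/2)*(-1))**2/(-37 + ((1/2)*(-1))**2) - 238*1153 = 2*(-1/2)**2/(-37 + (-1/2)**2) - 274414 = 2*(1/4)/(-37 + 1/4) - 274414 = 2*(1/4)/(-147/4) - 274414 = 2*(1/4)*(-4/147) - 274414 = -2/147 - 274414 = -40338860/147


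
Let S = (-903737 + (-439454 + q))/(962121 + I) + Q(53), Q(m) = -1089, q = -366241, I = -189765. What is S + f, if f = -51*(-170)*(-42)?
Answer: -70522129739/193089 ≈ -3.6523e+5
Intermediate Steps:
f = -364140 (f = 8670*(-42) = -364140)
S = -210701279/193089 (S = (-903737 + (-439454 - 366241))/(962121 - 189765) - 1089 = (-903737 - 805695)/772356 - 1089 = -1709432*1/772356 - 1089 = -427358/193089 - 1089 = -210701279/193089 ≈ -1091.2)
S + f = -210701279/193089 - 364140 = -70522129739/193089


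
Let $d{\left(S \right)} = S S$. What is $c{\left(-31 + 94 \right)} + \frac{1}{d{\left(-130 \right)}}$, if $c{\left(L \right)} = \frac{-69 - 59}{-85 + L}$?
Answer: $\frac{1081611}{185900} \approx 5.8182$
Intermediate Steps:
$d{\left(S \right)} = S^{2}$
$c{\left(L \right)} = - \frac{128}{-85 + L}$
$c{\left(-31 + 94 \right)} + \frac{1}{d{\left(-130 \right)}} = - \frac{128}{-85 + \left(-31 + 94\right)} + \frac{1}{\left(-130\right)^{2}} = - \frac{128}{-85 + 63} + \frac{1}{16900} = - \frac{128}{-22} + \frac{1}{16900} = \left(-128\right) \left(- \frac{1}{22}\right) + \frac{1}{16900} = \frac{64}{11} + \frac{1}{16900} = \frac{1081611}{185900}$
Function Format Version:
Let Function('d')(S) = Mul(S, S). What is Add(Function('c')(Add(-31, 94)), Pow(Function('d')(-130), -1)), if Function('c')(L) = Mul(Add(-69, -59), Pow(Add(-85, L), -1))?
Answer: Rational(1081611, 185900) ≈ 5.8182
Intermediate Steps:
Function('d')(S) = Pow(S, 2)
Function('c')(L) = Mul(-128, Pow(Add(-85, L), -1))
Add(Function('c')(Add(-31, 94)), Pow(Function('d')(-130), -1)) = Add(Mul(-128, Pow(Add(-85, Add(-31, 94)), -1)), Pow(Pow(-130, 2), -1)) = Add(Mul(-128, Pow(Add(-85, 63), -1)), Pow(16900, -1)) = Add(Mul(-128, Pow(-22, -1)), Rational(1, 16900)) = Add(Mul(-128, Rational(-1, 22)), Rational(1, 16900)) = Add(Rational(64, 11), Rational(1, 16900)) = Rational(1081611, 185900)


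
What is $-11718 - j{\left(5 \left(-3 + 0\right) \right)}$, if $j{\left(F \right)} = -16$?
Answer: $-11702$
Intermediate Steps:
$-11718 - j{\left(5 \left(-3 + 0\right) \right)} = -11718 - -16 = -11718 + 16 = -11702$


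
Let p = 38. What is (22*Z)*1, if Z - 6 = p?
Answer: 968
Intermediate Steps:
Z = 44 (Z = 6 + 38 = 44)
(22*Z)*1 = (22*44)*1 = 968*1 = 968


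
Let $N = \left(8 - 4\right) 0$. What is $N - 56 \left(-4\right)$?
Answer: $224$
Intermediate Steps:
$N = 0$ ($N = 4 \cdot 0 = 0$)
$N - 56 \left(-4\right) = 0 - 56 \left(-4\right) = 0 - -224 = 0 + 224 = 224$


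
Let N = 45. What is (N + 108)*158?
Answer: 24174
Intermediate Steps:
(N + 108)*158 = (45 + 108)*158 = 153*158 = 24174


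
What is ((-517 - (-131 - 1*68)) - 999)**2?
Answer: 1734489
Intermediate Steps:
((-517 - (-131 - 1*68)) - 999)**2 = ((-517 - (-131 - 68)) - 999)**2 = ((-517 - 1*(-199)) - 999)**2 = ((-517 + 199) - 999)**2 = (-318 - 999)**2 = (-1317)**2 = 1734489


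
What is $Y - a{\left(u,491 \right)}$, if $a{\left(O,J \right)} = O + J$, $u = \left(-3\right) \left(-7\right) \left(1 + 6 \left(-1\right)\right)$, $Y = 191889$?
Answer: $191503$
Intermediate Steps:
$u = -105$ ($u = 21 \left(1 - 6\right) = 21 \left(-5\right) = -105$)
$a{\left(O,J \right)} = J + O$
$Y - a{\left(u,491 \right)} = 191889 - \left(491 - 105\right) = 191889 - 386 = 191503$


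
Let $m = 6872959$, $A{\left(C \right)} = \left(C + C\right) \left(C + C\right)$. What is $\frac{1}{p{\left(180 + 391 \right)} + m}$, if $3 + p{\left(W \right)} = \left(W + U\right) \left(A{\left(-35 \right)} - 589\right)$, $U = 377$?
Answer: $\frac{1}{10959784} \approx 9.1243 \cdot 10^{-8}$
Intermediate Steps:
$A{\left(C \right)} = 4 C^{2}$ ($A{\left(C \right)} = 2 C 2 C = 4 C^{2}$)
$p{\left(W \right)} = 1625244 + 4311 W$ ($p{\left(W \right)} = -3 + \left(W + 377\right) \left(4 \left(-35\right)^{2} - 589\right) = -3 + \left(377 + W\right) \left(4 \cdot 1225 - 589\right) = -3 + \left(377 + W\right) \left(4900 - 589\right) = -3 + \left(377 + W\right) 4311 = -3 + \left(1625247 + 4311 W\right) = 1625244 + 4311 W$)
$\frac{1}{p{\left(180 + 391 \right)} + m} = \frac{1}{\left(1625244 + 4311 \left(180 + 391\right)\right) + 6872959} = \frac{1}{\left(1625244 + 4311 \cdot 571\right) + 6872959} = \frac{1}{\left(1625244 + 2461581\right) + 6872959} = \frac{1}{4086825 + 6872959} = \frac{1}{10959784}$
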